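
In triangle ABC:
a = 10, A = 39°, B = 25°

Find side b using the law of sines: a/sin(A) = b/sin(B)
a/sin(A) = b/sin(B)  ⇒  b = a·sin(B)/sin(A) = 10·sin(25°)/sin(39°)
sin(25°) ≈ 0.422618, sin(39°) ≈ 0.62932
b ≈ 10·0.422618/0.62932 ≈ 4.22618/0.62932 ≈ 6.71547

b = 6.715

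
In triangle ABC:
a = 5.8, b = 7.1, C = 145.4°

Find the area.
Two sides and the included angle (SAS): A = ½·a·b·sin(C) = ½·5.8·7.1·sin(145.4°)
sin(145.4°) ≈ 0.567844
A ≈ ½·41.18·0.567844 = 20.59·0.567844 ≈ 11.6919

Area = 11.69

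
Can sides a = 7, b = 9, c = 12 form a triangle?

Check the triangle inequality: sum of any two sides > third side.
a + b vs c: 7 + 9 = 16 > 12  ✓
a + c vs b: 7 + 12 = 19 > 9  ✓
b + c vs a: 9 + 12 = 21 > 7  ✓

Yes, triangle inequality satisfied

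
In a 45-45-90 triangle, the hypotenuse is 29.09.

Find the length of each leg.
In a 45-45-90 triangle hypotenuse = leg·√2, so leg = hypotenuse/√2.
Leg = 29.09/√2 ≈ 29.09/1.41421 ≈ 20.5697

Each leg = 20.57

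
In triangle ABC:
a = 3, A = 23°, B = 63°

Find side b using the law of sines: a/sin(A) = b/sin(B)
a/sin(A) = b/sin(B)  ⇒  b = a·sin(B)/sin(A) = 3·sin(63°)/sin(23°)
sin(63°) ≈ 0.891007, sin(23°) ≈ 0.390731
b ≈ 3·0.891007/0.390731 ≈ 2.67302/0.390731 ≈ 6.84107

b = 6.841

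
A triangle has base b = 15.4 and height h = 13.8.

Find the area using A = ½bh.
A = ½·b·h = ½·15.4·13.8 = ½·212.52 = 106.26

Area = 106.26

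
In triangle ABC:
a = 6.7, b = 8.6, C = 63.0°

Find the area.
Two sides and the included angle (SAS): A = ½·a·b·sin(C) = ½·6.7·8.6·sin(63.0°)
sin(63.0°) ≈ 0.891007
A ≈ ½·57.62·0.891007 = 28.81·0.891007 ≈ 25.6699

Area = 25.67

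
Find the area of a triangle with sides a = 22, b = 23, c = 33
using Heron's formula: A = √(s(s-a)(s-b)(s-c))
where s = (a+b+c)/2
s = (22 + 23 + 33)/2 = 78/2 = 39
s − a = 17, s − b = 16, s − c = 6
s(s−a)(s−b)(s−c) = 39·17·16·6 = 63648
Area = √63648 ≈ 252.286

s = 39.0, Area = 252.3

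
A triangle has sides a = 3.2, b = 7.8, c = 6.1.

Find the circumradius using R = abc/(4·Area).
First find the area with Heron's formula.
s = (3.2 + 7.8 + 6.1)/2 = 8.55
Area = √(s(s−a)(s−b)(s−c)) = √(8.55·5.35·0.75·2.45) ≈ √84.0518 ≈ 9.16798
abc = 3.2·7.8·6.1 = 152.256
R = abc/(4·Area) ≈ 152.256/(4·9.16798) = 152.256/36.6719 ≈ 4.15184

R = 4.152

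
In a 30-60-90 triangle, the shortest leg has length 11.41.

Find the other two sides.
In a 30-60-90 triangle the sides are in ratio 1 : √3 : 2 (short leg : long leg : hypotenuse).
Long leg = 11.41·√3 ≈ 11.41·1.73205 ≈ 19.7627
Hypotenuse = 2·11.41 = 22.82

Long leg = 11.41√3 = 19.76, Hypotenuse = 22.82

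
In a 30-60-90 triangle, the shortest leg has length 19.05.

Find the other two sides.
In a 30-60-90 triangle the sides are in ratio 1 : √3 : 2 (short leg : long leg : hypotenuse).
Long leg = 19.05·√3 ≈ 19.05·1.73205 ≈ 32.9956
Hypotenuse = 2·19.05 = 38.1

Long leg = 19.05√3 = 33, Hypotenuse = 38.1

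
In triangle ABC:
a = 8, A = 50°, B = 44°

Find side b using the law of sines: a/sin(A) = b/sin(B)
a/sin(A) = b/sin(B)  ⇒  b = a·sin(B)/sin(A) = 8·sin(44°)/sin(50°)
sin(44°) ≈ 0.694658, sin(50°) ≈ 0.766044
b ≈ 8·0.694658/0.766044 ≈ 5.55727/0.766044 ≈ 7.2545

b = 7.254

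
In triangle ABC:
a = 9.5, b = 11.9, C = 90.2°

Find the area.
Two sides and the included angle (SAS): A = ½·a·b·sin(C) = ½·9.5·11.9·sin(90.2°)
sin(90.2°) ≈ 0.999994
A ≈ ½·113.05·0.999994 = 56.525·0.999994 ≈ 56.5247

Area = 56.52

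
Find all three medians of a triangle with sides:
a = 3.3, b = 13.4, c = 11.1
Median formula: m_a = ½√(2b² + 2c² − a²) (and cyclically). a² = 10.89, b² = 179.56, c² = 123.21.
m_a = ½√(2·179.56 + 2·123.21 − 10.89) = ½√594.65 ≈ ½·24.3854 ≈ 12.1927
m_b = ½√(2·10.89 + 2·123.21 − 179.56) = ½√88.64 ≈ ½·9.41488 ≈ 4.70744
m_c = ½√(2·10.89 + 2·179.56 − 123.21) = ½√257.69 ≈ ½·16.0527 ≈ 8.02636

m_a = 12.19, m_b = 4.707, m_c = 8.026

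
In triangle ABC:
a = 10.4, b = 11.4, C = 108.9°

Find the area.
Two sides and the included angle (SAS): A = ½·a·b·sin(C) = ½·10.4·11.4·sin(108.9°)
sin(108.9°) ≈ 0.946085
A ≈ ½·118.56·0.946085 = 59.28·0.946085 ≈ 56.0839

Area = 56.08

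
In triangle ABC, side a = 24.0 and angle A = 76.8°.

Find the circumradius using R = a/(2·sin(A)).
R = a/(2·sin(A)) = 24.0/(2·sin(76.8°))
sin(76.8°) ≈ 0.973579
R ≈ 24.0/(2·0.973579) = 24.0/1.94716 ≈ 12.3257

R = 12.33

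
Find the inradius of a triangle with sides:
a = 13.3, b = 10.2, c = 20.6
r = Area/s where s is the semi-perimeter.
s = (13.3 + 10.2 + 20.6)/2 = 44.1/2 = 22.05
Area = √(s(s−a)(s−b)(s−c)) = √(22.05·8.75·11.85·1.45) ≈ √3315.15 ≈ 57.5773
r ≈ 57.5773/22.05 ≈ 2.61122

r = 2.611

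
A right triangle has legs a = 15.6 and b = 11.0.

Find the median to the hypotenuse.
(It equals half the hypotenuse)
Hypotenuse c = √(a² + b²) = √(243.36 + 121) = √364.36 ≈ 19.0882
Median to hypotenuse = c/2 ≈ 19.0882/2 ≈ 9.54411

Median = 9.544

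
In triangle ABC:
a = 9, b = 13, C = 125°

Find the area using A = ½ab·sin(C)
A = ½·a·b·sin(C) = ½·9·13·sin(125°)
sin(125°) ≈ 0.819152
A ≈ ½·117·0.819152 = 58.5·0.819152 ≈ 47.9204

Area = 47.92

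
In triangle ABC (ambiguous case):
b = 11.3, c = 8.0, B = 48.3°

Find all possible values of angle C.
b/sin(B) = c/sin(C)  ⇒  sin(C) = c·sin(B)/b = 8.0·sin(48.3°)/11.3
sin(48.3°) ≈ 0.746638
sin(C) ≈ 8.0·0.746638/11.3 ≈ 5.97311/11.3 ≈ 0.528593
Candidate 1: C₁ = arcsin(0.528593) ≈ 31.9105°  →  A = 180° − 48.3° − 31.9105° ≈ 99.7895° > 0, valid
Candidate 2: C₂ = 180° − C₁ ≈ 148.09°  →  A = 180° − 48.3° − 148.09° ≈ -16.3895° ≤ 0, not a valid triangle

C = 31.91° (one solution)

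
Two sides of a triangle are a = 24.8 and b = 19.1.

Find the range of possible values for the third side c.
Triangle inequality: |a − b| < c < a + b
|a − b| = |24.8 − 19.1| = 5.7
a + b = 24.8 + 19.1 = 43.9

5.7 < c < 43.9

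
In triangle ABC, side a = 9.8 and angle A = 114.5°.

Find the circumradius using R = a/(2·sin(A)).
R = a/(2·sin(A)) = 9.8/(2·sin(114.5°))
sin(114.5°) ≈ 0.909961
R ≈ 9.8/(2·0.909961) = 9.8/1.81992 ≈ 5.38484

R = 5.385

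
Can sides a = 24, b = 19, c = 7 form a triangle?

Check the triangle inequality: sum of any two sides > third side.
a + b vs c: 24 + 19 = 43 > 7  ✓
a + c vs b: 24 + 7 = 31 > 19  ✓
b + c vs a: 19 + 7 = 26 > 24  ✓

Yes, triangle inequality satisfied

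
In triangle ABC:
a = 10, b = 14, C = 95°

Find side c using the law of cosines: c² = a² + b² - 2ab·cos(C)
c² = 10² + 14² − 2·10·14·cos(95°)
cos(95°) ≈ -0.0871557
c² ≈ 100 + 196 − 280·(-0.0871557) ≈ 296 + 24.4036 ≈ 320.404
c ≈ √320.404 ≈ 17.8998

c = 17.9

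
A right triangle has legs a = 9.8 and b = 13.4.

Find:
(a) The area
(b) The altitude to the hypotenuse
(a) The legs are perpendicular, so Area = ½·a·b = ½·9.8·13.4 = ½·131.32 = 65.66
(b) Hypotenuse c = √(a² + b²) = √(96.04 + 179.56) = √275.6 ≈ 16.6012
    Area = ½·c·h_c  ⇒  h_c = 2·Area/c = 131.32/16.6012 ≈ 7.91027

Area = 65.66, h_c = 7.91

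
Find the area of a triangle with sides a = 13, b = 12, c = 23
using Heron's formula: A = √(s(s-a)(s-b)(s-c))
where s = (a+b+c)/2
s = (13 + 12 + 23)/2 = 48/2 = 24
s − a = 11, s − b = 12, s − c = 1
s(s−a)(s−b)(s−c) = 24·11·12·1 = 3168
Area = √3168 ≈ 56.285

s = 24.0, Area = 56.28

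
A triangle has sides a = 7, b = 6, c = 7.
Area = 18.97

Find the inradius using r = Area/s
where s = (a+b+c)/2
s = (7 + 6 + 7)/2 = 20/2 = 10
r = Area/s = 18.97/10 ≈ 1.897

r = 1.897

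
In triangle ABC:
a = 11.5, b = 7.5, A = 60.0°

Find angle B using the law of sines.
a/sin(A) = b/sin(B)  ⇒  sin(B) = b·sin(A)/a = 7.5·sin(60.0°)/11.5
sin(60.0°) ≈ 0.866025
sin(B) ≈ 7.5·0.866025/11.5 ≈ 6.49519/11.5 ≈ 0.564799
B = arcsin(0.564799) ≈ 34.3883°
(Since b ≤ a we need B ≤ A, so the obtuse alternative 180° − 34.3883° ≈ 145.612° is rejected.)

B = 34.39°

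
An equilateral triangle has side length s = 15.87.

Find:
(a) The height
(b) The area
(a) The height splits the triangle into two 30-60-90 halves: h = s·√3/2 = 15.87·1.73205/2 ≈ 27.4876/2 ≈ 13.7438
(b) Area = (√3/4)·s² = (√3/4)·15.87² = (√3/4)·251.8569 ≈ 0.433013·251.8569 ≈ 109.057

Height = 13.74, Area = 109.1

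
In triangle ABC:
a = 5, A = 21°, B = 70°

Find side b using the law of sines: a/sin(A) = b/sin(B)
a/sin(A) = b/sin(B)  ⇒  b = a·sin(B)/sin(A) = 5·sin(70°)/sin(21°)
sin(70°) ≈ 0.939693, sin(21°) ≈ 0.358368
b ≈ 5·0.939693/0.358368 ≈ 4.69846/0.358368 ≈ 13.1107

b = 13.11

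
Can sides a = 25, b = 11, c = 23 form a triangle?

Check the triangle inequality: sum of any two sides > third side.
a + b vs c: 25 + 11 = 36 > 23  ✓
a + c vs b: 25 + 23 = 48 > 11  ✓
b + c vs a: 11 + 23 = 34 > 25  ✓

Yes, triangle inequality satisfied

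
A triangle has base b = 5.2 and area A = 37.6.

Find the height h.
A = ½·b·h  ⇒  h = 2A/b = 2·37.6/5.2 = 75.2/5.2 ≈ 14.4615

h = 14.46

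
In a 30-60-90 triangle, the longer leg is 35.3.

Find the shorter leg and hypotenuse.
In a 30-60-90 triangle the sides are in ratio 1 : √3 : 2, so short leg = long leg/√3 and hypotenuse = 2·(short leg).
Short leg = 35.3/√3 ≈ 35.3/1.73205 ≈ 20.3805
Hypotenuse = 2·20.3805 ≈ 40.7609

Short leg = 20.38, Hypotenuse = 40.76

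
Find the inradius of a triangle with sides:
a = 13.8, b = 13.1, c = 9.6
r = Area/s where s is the semi-perimeter.
s = (13.8 + 13.1 + 9.6)/2 = 36.5/2 = 18.25
Area = √(s(s−a)(s−b)(s−c)) = √(18.25·4.45·5.15·8.65) ≈ √3617.81 ≈ 60.1483
r ≈ 60.1483/18.25 ≈ 3.2958

r = 3.296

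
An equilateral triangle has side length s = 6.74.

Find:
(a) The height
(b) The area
(a) The height splits the triangle into two 30-60-90 halves: h = s·√3/2 = 6.74·1.73205/2 ≈ 11.674/2 ≈ 5.83701
(b) Area = (√3/4)·s² = (√3/4)·6.74² = (√3/4)·45.4276 ≈ 0.433013·45.4276 ≈ 19.6707

Height = 5.837, Area = 19.67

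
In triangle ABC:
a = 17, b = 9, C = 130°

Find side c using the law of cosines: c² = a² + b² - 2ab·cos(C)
c² = 17² + 9² − 2·17·9·cos(130°)
cos(130°) ≈ -0.642788
c² ≈ 289 + 81 − 306·(-0.642788) ≈ 370 + 196.693 ≈ 566.693
c ≈ √566.693 ≈ 23.8053

c = 23.81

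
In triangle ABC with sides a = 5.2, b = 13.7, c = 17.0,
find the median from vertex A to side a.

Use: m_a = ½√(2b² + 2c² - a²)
m_a = ½√(2·13.7² + 2·17.0² − 5.2²) = ½√(2·187.69 + 2·289 − 27.04) = ½√(375.38 + 578 − 27.04) = ½√926.34
√926.34 ≈ 30.4358, so m_a ≈ 15.2179

m_a = 15.22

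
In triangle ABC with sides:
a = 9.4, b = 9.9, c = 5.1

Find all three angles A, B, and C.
Law of cosines for each angle (a² = 88.36, b² = 98.01, c² = 26.01):
cos(A) = (b² + c² − a²)/(2bc) = (98.01 + 26.01 − 88.36)/(2·9.9·5.1) = 35.66/100.98 ≈ 0.353139  ⇒  A ≈ 69.3206°
cos(B) = (a² + c² − b²)/(2ac) = (88.36 + 26.01 − 98.01)/(2·9.4·5.1) = 16.36/95.88 ≈ 0.17063  ⇒  B ≈ 80.1756°
cos(C) = (a² + b² − c²)/(2ab) = (88.36 + 98.01 − 26.01)/(2·9.4·9.9) = 160.36/186.12 ≈ 0.861595  ⇒  C ≈ 30.5039°
Check: A + B + C ≈ 180°

A = 69.32°, B = 80.18°, C = 30.5°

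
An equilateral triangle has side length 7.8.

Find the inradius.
r = Area/s with s the semi-perimeter.
Area = (√3/4)·7.8² = (√3/4)·60.84 ≈ 0.433013·60.84 ≈ 26.3445
s = 3·7.8/2 = 11.7
r ≈ 26.3445/11.7 ≈ 2.25167
(Equivalently r = side/(2√3) = 7.8/3.4641 ≈ 2.25167.)

r = 2.252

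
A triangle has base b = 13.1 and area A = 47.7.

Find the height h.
A = ½·b·h  ⇒  h = 2A/b = 2·47.7/13.1 = 95.4/13.1 ≈ 7.28244

h = 7.282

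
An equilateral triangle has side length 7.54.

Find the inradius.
r = Area/s with s the semi-perimeter.
Area = (√3/4)·7.54² = (√3/4)·56.8516 ≈ 0.433013·56.8516 ≈ 24.6175
s = 3·7.54/2 = 11.31
r ≈ 24.6175/11.31 ≈ 2.17661
(Equivalently r = side/(2√3) = 7.54/3.4641 ≈ 2.17661.)

r = 2.177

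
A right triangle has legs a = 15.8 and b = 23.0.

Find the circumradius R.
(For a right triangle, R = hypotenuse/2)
Hypotenuse c = √(a² + b²) = √(249.64 + 529) = √778.64 ≈ 27.9041
R = c/2 ≈ 27.9041/2 ≈ 13.9521

R = 13.95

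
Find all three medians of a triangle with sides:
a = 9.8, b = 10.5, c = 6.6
Median formula: m_a = ½√(2b² + 2c² − a²) (and cyclically). a² = 96.04, b² = 110.25, c² = 43.56.
m_a = ½√(2·110.25 + 2·43.56 − 96.04) = ½√211.58 ≈ ½·14.5458 ≈ 7.27289
m_b = ½√(2·96.04 + 2·43.56 − 110.25) = ½√168.95 ≈ ½·12.9981 ≈ 6.49904
m_c = ½√(2·96.04 + 2·110.25 − 43.56) = ½√369.02 ≈ ½·19.2099 ≈ 9.60495

m_a = 7.273, m_b = 6.499, m_c = 9.605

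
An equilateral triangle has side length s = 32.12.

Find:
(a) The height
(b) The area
(a) The height splits the triangle into two 30-60-90 halves: h = s·√3/2 = 32.12·1.73205/2 ≈ 55.6335/2 ≈ 27.8167
(b) Area = (√3/4)·s² = (√3/4)·32.12² = (√3/4)·1031.6944 ≈ 0.433013·1031.6944 ≈ 446.737

Height = 27.82, Area = 446.7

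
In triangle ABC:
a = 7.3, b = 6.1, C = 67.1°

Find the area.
Two sides and the included angle (SAS): A = ½·a·b·sin(C) = ½·7.3·6.1·sin(67.1°)
sin(67.1°) ≈ 0.921185
A ≈ ½·44.53·0.921185 = 22.265·0.921185 ≈ 20.5102

Area = 20.51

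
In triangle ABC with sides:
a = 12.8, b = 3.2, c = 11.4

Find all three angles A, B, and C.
Law of cosines for each angle (a² = 163.84, b² = 10.24, c² = 129.96):
cos(A) = (b² + c² − a²)/(2bc) = (10.24 + 129.96 − 163.84)/(2·3.2·11.4) = -23.64/72.96 ≈ -0.324013  ⇒  A ≈ 108.906°
cos(B) = (a² + c² − b²)/(2ac) = (163.84 + 129.96 − 10.24)/(2·12.8·11.4) = 283.56/291.84 ≈ 0.971628  ⇒  B ≈ 13.6808°
cos(C) = (a² + b² − c²)/(2ab) = (163.84 + 10.24 − 129.96)/(2·12.8·3.2) = 44.12/81.92 ≈ 0.538574  ⇒  C ≈ 57.4134°
Check: A + B + C ≈ 180°

A = 108.9°, B = 13.68°, C = 57.41°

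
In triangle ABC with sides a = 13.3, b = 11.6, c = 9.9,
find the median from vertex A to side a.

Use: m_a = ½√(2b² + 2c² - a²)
m_a = ½√(2·11.6² + 2·9.9² − 13.3²) = ½√(2·134.56 + 2·98.01 − 176.89) = ½√(269.12 + 196.02 − 176.89) = ½√288.25
√288.25 ≈ 16.9779, so m_a ≈ 8.48896

m_a = 8.489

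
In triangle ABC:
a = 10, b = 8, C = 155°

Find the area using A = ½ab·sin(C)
A = ½·a·b·sin(C) = ½·10·8·sin(155°)
sin(155°) ≈ 0.422618
A ≈ ½·80·0.422618 = 40·0.422618 ≈ 16.9047

Area = 16.9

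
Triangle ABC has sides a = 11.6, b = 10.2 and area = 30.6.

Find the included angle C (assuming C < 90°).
Area = ½·a·b·sin(C)  ⇒  sin(C) = 2·Area/(a·b) = 2·30.6/(11.6·10.2) = 61.2/118.32 ≈ 0.517241
C = arcsin(0.517241) ≈ 31.1474° (taking the acute solution since C < 90°)

C = 31.15°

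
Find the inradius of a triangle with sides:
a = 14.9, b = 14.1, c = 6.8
r = Area/s where s is the semi-perimeter.
s = (14.9 + 14.1 + 6.8)/2 = 35.8/2 = 17.9
Area = √(s(s−a)(s−b)(s−c)) = √(17.9·3·3.8·11.1) ≈ √2265.07 ≈ 47.5927
r ≈ 47.5927/17.9 ≈ 2.65881

r = 2.659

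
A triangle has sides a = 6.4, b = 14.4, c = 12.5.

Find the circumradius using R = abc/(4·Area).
First find the area with Heron's formula.
s = (6.4 + 14.4 + 12.5)/2 = 16.65
Area = √(s(s−a)(s−b)(s−c)) = √(16.65·10.25·2.25·4.15) ≈ √1593.56 ≈ 39.9194
abc = 6.4·14.4·12.5 = 1152
R = abc/(4·Area) ≈ 1152/(4·39.9194) = 1152/159.678 ≈ 7.21453

R = 7.215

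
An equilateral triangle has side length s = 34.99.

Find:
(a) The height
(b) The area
(a) The height splits the triangle into two 30-60-90 halves: h = s·√3/2 = 34.99·1.73205/2 ≈ 60.6045/2 ≈ 30.3022
(b) Area = (√3/4)·s² = (√3/4)·34.99² = (√3/4)·1224.3001 ≈ 0.433013·1224.3001 ≈ 530.137

Height = 30.3, Area = 530.1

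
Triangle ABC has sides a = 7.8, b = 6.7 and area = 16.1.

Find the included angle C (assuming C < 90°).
Area = ½·a·b·sin(C)  ⇒  sin(C) = 2·Area/(a·b) = 2·16.1/(7.8·6.7) = 32.2/52.26 ≈ 0.61615
C = arcsin(0.61615) ≈ 38.0355° (taking the acute solution since C < 90°)

C = 38.04°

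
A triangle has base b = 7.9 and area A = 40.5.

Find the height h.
A = ½·b·h  ⇒  h = 2A/b = 2·40.5/7.9 = 81/7.9 ≈ 10.2532

h = 10.25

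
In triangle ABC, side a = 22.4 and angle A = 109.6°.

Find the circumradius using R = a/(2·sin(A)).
R = a/(2·sin(A)) = 22.4/(2·sin(109.6°))
sin(109.6°) ≈ 0.942057
R ≈ 22.4/(2·0.942057) = 22.4/1.88411 ≈ 11.8889

R = 11.89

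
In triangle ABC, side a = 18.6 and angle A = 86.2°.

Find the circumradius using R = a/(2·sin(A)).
R = a/(2·sin(A)) = 18.6/(2·sin(86.2°))
sin(86.2°) ≈ 0.997801
R ≈ 18.6/(2·0.997801) = 18.6/1.9956 ≈ 9.32049

R = 9.32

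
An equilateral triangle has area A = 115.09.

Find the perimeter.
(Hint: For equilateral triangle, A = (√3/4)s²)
A = (√3/4)s²  ⇒  s² = 4A/√3 = 4·115.09/√3 = 460.36/1.73205 ≈ 265.789
s ≈ √265.789 ≈ 16.303
Perimeter = 3s ≈ 3·16.303 ≈ 48.9091

Perimeter = 48.91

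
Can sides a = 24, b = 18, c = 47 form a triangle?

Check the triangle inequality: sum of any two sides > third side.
a + b vs c: 24 + 18 = 42 ≤ 47  ✗
a + c vs b: 24 + 47 = 71 > 18  ✓
b + c vs a: 18 + 47 = 65 > 24  ✓

No: 24 + 18 = 42 is not > 47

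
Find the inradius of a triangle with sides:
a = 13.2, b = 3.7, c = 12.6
r = Area/s where s is the semi-perimeter.
s = (13.2 + 3.7 + 12.6)/2 = 29.5/2 = 14.75
Area = √(s(s−a)(s−b)(s−c)) = √(14.75·1.55·11.05·2.15) ≈ √543.156 ≈ 23.3057
r ≈ 23.3057/14.75 ≈ 1.58005

r = 1.58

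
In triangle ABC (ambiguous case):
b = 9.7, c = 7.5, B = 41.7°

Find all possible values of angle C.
b/sin(B) = c/sin(C)  ⇒  sin(C) = c·sin(B)/b = 7.5·sin(41.7°)/9.7
sin(41.7°) ≈ 0.66523
sin(C) ≈ 7.5·0.66523/9.7 ≈ 4.98923/9.7 ≈ 0.514353
Candidate 1: C₁ = arcsin(0.514353) ≈ 30.9542°  →  A = 180° − 41.7° − 30.9542° ≈ 107.346° > 0, valid
Candidate 2: C₂ = 180° − C₁ ≈ 149.046°  →  A = 180° − 41.7° − 149.046° ≈ -10.7458° ≤ 0, not a valid triangle

C = 30.95° (one solution)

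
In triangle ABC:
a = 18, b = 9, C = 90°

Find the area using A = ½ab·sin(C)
A = ½·a·b·sin(C) = ½·18·9·sin(90°)
sin(90°) ≈ 1
A ≈ ½·162·1 = 81·1 ≈ 81

Area = 81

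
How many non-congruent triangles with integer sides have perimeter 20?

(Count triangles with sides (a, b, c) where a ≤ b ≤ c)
Let a ≤ b ≤ c with a + b + c = 20. The only binding inequality is a + b > c, i.e. 20 − c > c, so c < 20/2; and c ≥ 20/3 since c is the largest side.
So 7 ≤ c ≤ 9. For each c, b runs from ⌈(20 − c)/2⌉ up to c (then a = 20 − b − c satisfies 1 ≤ a ≤ b automatically), giving c − ⌈(20 − c)/2⌉ + 1 choices.
Summing over c: 1 + 3 + 4 = 8
Check (closed form: nearest integer to p²/48 for even p, (p+3)²/48 for odd p): 20²/48 = 400/48 ≈ 8.33 → 8

8 triangles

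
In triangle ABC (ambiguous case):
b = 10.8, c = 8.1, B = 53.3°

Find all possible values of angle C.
b/sin(B) = c/sin(C)  ⇒  sin(C) = c·sin(B)/b = 8.1·sin(53.3°)/10.8
sin(53.3°) ≈ 0.801776
sin(C) ≈ 8.1·0.801776/10.8 ≈ 6.49438/10.8 ≈ 0.601332
Candidate 1: C₁ = arcsin(0.601332) ≈ 36.9653°  →  A = 180° − 53.3° − 36.9653° ≈ 89.7347° > 0, valid
Candidate 2: C₂ = 180° − C₁ ≈ 143.035°  →  A = 180° − 53.3° − 143.035° ≈ -16.3347° ≤ 0, not a valid triangle

C = 36.97° (one solution)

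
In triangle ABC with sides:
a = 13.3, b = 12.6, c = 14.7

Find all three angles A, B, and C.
Law of cosines for each angle (a² = 176.89, b² = 158.76, c² = 216.09):
cos(A) = (b² + c² − a²)/(2bc) = (158.76 + 216.09 − 176.89)/(2·12.6·14.7) = 197.96/370.44 ≈ 0.534392  ⇒  A ≈ 57.6973°
cos(B) = (a² + c² − b²)/(2ac) = (176.89 + 216.09 − 158.76)/(2·13.3·14.7) = 234.22/391.02 ≈ 0.598997  ⇒  B ≈ 53.2019°
cos(C) = (a² + b² − c²)/(2ab) = (176.89 + 158.76 − 216.09)/(2·13.3·12.6) = 119.56/335.16 ≈ 0.356725  ⇒  C ≈ 69.1008°
Check: A + B + C ≈ 180°

A = 57.7°, B = 53.2°, C = 69.1°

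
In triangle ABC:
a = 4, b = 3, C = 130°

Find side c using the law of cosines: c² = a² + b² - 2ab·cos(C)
c² = 4² + 3² − 2·4·3·cos(130°)
cos(130°) ≈ -0.642788
c² ≈ 16 + 9 − 24·(-0.642788) ≈ 25 + 15.4269 ≈ 40.4269
c ≈ √40.4269 ≈ 6.35822

c = 6.358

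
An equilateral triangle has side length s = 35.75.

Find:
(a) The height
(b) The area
(a) The height splits the triangle into two 30-60-90 halves: h = s·√3/2 = 35.75·1.73205/2 ≈ 61.9208/2 ≈ 30.9604
(b) Area = (√3/4)·s² = (√3/4)·35.75² = (√3/4)·1278.0625 ≈ 0.433013·1278.0625 ≈ 553.417

Height = 30.96, Area = 553.4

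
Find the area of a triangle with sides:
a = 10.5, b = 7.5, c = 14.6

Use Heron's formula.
s = (10.5 + 7.5 + 14.6)/2 = 32.6/2 = 16.3
s − a = 5.8, s − b = 8.8, s − c = 1.7
s(s−a)(s−b)(s−c) = 16.3·5.8·8.8·1.7 ≈ 1414.32
Area = √1414.32 ≈ 37.6074

Area = 37.61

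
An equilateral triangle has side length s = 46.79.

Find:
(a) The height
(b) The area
(a) The height splits the triangle into two 30-60-90 halves: h = s·√3/2 = 46.79·1.73205/2 ≈ 81.0427/2 ≈ 40.5213
(b) Area = (√3/4)·s² = (√3/4)·46.79² = (√3/4)·2189.3041 ≈ 0.433013·2189.3041 ≈ 947.996

Height = 40.52, Area = 948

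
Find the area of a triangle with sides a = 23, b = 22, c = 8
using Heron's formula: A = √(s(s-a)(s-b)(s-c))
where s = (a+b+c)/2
s = (23 + 22 + 8)/2 = 53/2 = 26.5
s − a = 3.5, s − b = 4.5, s − c = 18.5
s(s−a)(s−b)(s−c) = 26.5·3.5·4.5·18.5 = 7721.4375
Area = √7721.4375 ≈ 87.8717

s = 26.5, Area = 87.87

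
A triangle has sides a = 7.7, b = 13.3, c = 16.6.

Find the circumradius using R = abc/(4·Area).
First find the area with Heron's formula.
s = (7.7 + 13.3 + 16.6)/2 = 18.8
Area = √(s(s−a)(s−b)(s−c)) = √(18.8·11.1·5.5·2.2) ≈ √2525.03 ≈ 50.2497
abc = 7.7·13.3·16.6 = 1700.006
R = abc/(4·Area) ≈ 1700.006/(4·50.2497) = 1700.006/200.999 ≈ 8.4578

R = 8.458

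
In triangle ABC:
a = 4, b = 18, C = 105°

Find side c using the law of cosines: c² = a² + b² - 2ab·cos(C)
c² = 4² + 18² − 2·4·18·cos(105°)
cos(105°) ≈ -0.258819
c² ≈ 16 + 324 − 144·(-0.258819) ≈ 340 + 37.2699 ≈ 377.27
c ≈ √377.27 ≈ 19.4234

c = 19.42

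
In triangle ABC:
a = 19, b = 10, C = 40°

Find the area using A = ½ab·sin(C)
A = ½·a·b·sin(C) = ½·19·10·sin(40°)
sin(40°) ≈ 0.642788
A ≈ ½·190·0.642788 = 95·0.642788 ≈ 61.0648

Area = 61.06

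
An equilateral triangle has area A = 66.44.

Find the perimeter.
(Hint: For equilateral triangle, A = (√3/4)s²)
A = (√3/4)s²  ⇒  s² = 4A/√3 = 4·66.44/√3 = 265.76/1.73205 ≈ 153.437
s ≈ √153.437 ≈ 12.387
Perimeter = 3s ≈ 3·12.387 ≈ 37.1609

Perimeter = 37.16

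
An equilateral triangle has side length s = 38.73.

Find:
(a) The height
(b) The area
(a) The height splits the triangle into two 30-60-90 halves: h = s·√3/2 = 38.73·1.73205/2 ≈ 67.0823/2 ≈ 33.5412
(b) Area = (√3/4)·s² = (√3/4)·38.73² = (√3/4)·1500.0129 ≈ 0.433013·1500.0129 ≈ 649.525

Height = 33.54, Area = 649.5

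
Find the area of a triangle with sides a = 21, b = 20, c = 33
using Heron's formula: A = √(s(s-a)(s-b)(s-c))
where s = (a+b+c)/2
s = (21 + 20 + 33)/2 = 74/2 = 37
s − a = 16, s − b = 17, s − c = 4
s(s−a)(s−b)(s−c) = 37·16·17·4 = 40256
Area = √40256 ≈ 200.639

s = 37.0, Area = 200.6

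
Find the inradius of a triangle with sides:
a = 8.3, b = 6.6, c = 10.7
r = Area/s where s is the semi-perimeter.
s = (8.3 + 6.6 + 10.7)/2 = 25.6/2 = 12.8
Area = √(s(s−a)(s−b)(s−c)) = √(12.8·4.5·6.2·2.1) ≈ √749.952 ≈ 27.3853
r ≈ 27.3853/12.8 ≈ 2.13947

r = 2.139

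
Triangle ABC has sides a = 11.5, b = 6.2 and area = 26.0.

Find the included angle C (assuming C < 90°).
Area = ½·a·b·sin(C)  ⇒  sin(C) = 2·Area/(a·b) = 2·26.0/(11.5·6.2) = 52/71.3 ≈ 0.729313
C = arcsin(0.729313) ≈ 46.8288° (taking the acute solution since C < 90°)

C = 46.83°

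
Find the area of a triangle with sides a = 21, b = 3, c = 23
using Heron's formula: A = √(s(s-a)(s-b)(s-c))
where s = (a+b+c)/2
s = (21 + 3 + 23)/2 = 47/2 = 23.5
s − a = 2.5, s − b = 20.5, s − c = 0.5
s(s−a)(s−b)(s−c) = 23.5·2.5·20.5·0.5 = 602.1875
Area = √602.1875 ≈ 24.5395

s = 23.5, Area = 24.54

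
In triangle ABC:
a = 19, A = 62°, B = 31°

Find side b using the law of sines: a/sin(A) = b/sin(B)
a/sin(A) = b/sin(B)  ⇒  b = a·sin(B)/sin(A) = 19·sin(31°)/sin(62°)
sin(31°) ≈ 0.515038, sin(62°) ≈ 0.882948
b ≈ 19·0.515038/0.882948 ≈ 9.78572/0.882948 ≈ 11.083

b = 11.08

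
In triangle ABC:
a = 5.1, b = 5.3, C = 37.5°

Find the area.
Two sides and the included angle (SAS): A = ½·a·b·sin(C) = ½·5.1·5.3·sin(37.5°)
sin(37.5°) ≈ 0.608761
A ≈ ½·27.03·0.608761 = 13.515·0.608761 ≈ 8.22741

Area = 8.227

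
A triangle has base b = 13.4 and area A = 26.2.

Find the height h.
A = ½·b·h  ⇒  h = 2A/b = 2·26.2/13.4 = 52.4/13.4 ≈ 3.91045

h = 3.91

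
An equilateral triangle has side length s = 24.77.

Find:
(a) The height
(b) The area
(a) The height splits the triangle into two 30-60-90 halves: h = s·√3/2 = 24.77·1.73205/2 ≈ 42.9029/2 ≈ 21.4514
(b) Area = (√3/4)·s² = (√3/4)·24.77² = (√3/4)·613.5529 ≈ 0.433013·613.5529 ≈ 265.676

Height = 21.45, Area = 265.7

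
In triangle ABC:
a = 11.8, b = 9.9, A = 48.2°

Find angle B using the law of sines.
a/sin(A) = b/sin(B)  ⇒  sin(B) = b·sin(A)/a = 9.9·sin(48.2°)/11.8
sin(48.2°) ≈ 0.745476
sin(B) ≈ 9.9·0.745476/11.8 ≈ 7.38021/11.8 ≈ 0.625442
B = arcsin(0.625442) ≈ 38.7146°
(Since b ≤ a we need B ≤ A, so the obtuse alternative 180° − 38.7146° ≈ 141.285° is rejected.)

B = 38.71°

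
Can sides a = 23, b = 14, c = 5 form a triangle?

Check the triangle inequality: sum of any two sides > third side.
a + b vs c: 23 + 14 = 37 > 5  ✓
a + c vs b: 23 + 5 = 28 > 14  ✓
b + c vs a: 14 + 5 = 19 ≤ 23  ✗

No: 14 + 5 = 19 is not > 23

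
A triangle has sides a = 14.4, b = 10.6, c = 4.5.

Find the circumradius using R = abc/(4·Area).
First find the area with Heron's formula.
s = (14.4 + 10.6 + 4.5)/2 = 14.75
Area = √(s(s−a)(s−b)(s−c)) = √(14.75·0.35·4.15·10.25) ≈ √219.6 ≈ 14.8189
abc = 14.4·10.6·4.5 = 686.88
R = abc/(4·Area) ≈ 686.88/(4·14.8189) = 686.88/59.2756 ≈ 11.5879

R = 11.59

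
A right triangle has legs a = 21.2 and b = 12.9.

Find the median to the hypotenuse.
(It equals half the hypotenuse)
Hypotenuse c = √(a² + b²) = √(449.44 + 166.41) = √615.85 ≈ 24.8163
Median to hypotenuse = c/2 ≈ 24.8163/2 ≈ 12.4082

Median = 12.41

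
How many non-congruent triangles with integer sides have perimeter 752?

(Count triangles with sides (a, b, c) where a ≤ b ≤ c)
Let a ≤ b ≤ c with a + b + c = 752. The only binding inequality is a + b > c, i.e. 752 − c > c, so c < 752/2; and c ≥ 752/3 since c is the largest side.
So 251 ≤ c ≤ 375. For each c, b runs from ⌈(752 − c)/2⌉ up to c (then a = 752 − b − c satisfies 1 ≤ a ≤ b automatically), giving c − ⌈(752 − c)/2⌉ + 1 choices.
Summing over c: 1 + 3 + 4 + 6 + … + 186 + 187  (125 terms, c = 251, …, 375) = 11781
Check (closed form: nearest integer to p²/48 for even p, (p+3)²/48 for odd p): 752²/48 = 565504/48 ≈ 11781.33 → 11781

11781 triangles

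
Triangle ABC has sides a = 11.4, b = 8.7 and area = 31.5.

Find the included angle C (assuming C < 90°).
Area = ½·a·b·sin(C)  ⇒  sin(C) = 2·Area/(a·b) = 2·31.5/(11.4·8.7) = 63/99.18 ≈ 0.635209
C = arcsin(0.635209) ≈ 39.4355° (taking the acute solution since C < 90°)

C = 39.44°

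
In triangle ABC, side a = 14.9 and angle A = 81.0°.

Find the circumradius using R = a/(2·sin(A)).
R = a/(2·sin(A)) = 14.9/(2·sin(81.0°))
sin(81.0°) ≈ 0.987688
R ≈ 14.9/(2·0.987688) = 14.9/1.97538 ≈ 7.54287

R = 7.543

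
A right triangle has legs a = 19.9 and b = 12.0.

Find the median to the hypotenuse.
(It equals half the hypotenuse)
Hypotenuse c = √(a² + b²) = √(396.01 + 144) = √540.01 ≈ 23.2381
Median to hypotenuse = c/2 ≈ 23.2381/2 ≈ 11.6191

Median = 11.62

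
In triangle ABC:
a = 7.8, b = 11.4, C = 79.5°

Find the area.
Two sides and the included angle (SAS): A = ½·a·b·sin(C) = ½·7.8·11.4·sin(79.5°)
sin(79.5°) ≈ 0.983255
A ≈ ½·88.92·0.983255 = 44.46·0.983255 ≈ 43.7155

Area = 43.72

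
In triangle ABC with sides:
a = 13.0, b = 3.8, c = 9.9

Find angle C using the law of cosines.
c² = a² + b² − 2ab·cos(C)  ⇒  cos(C) = (a² + b² − c²)/(2ab)
cos(C) = (13.0² + 3.8² − 9.9²)/(2·13.0·3.8) = (169 + 14.44 − 98.01)/98.8 = 85.43/98.8 ≈ 0.864676
C = arccos(0.864676) ≈ 30.1543°

C = 30.15°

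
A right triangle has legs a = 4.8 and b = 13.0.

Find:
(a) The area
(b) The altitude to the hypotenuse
(a) The legs are perpendicular, so Area = ½·a·b = ½·4.8·13.0 = ½·62.4 = 31.2
(b) Hypotenuse c = √(a² + b²) = √(23.04 + 169) = √192.04 ≈ 13.8578
    Area = ½·c·h_c  ⇒  h_c = 2·Area/c = 62.4/13.8578 ≈ 4.50286

Area = 31.2, h_c = 4.503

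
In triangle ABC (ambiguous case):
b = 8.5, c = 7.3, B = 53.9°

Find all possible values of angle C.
b/sin(B) = c/sin(C)  ⇒  sin(C) = c·sin(B)/b = 7.3·sin(53.9°)/8.5
sin(53.9°) ≈ 0.80799
sin(C) ≈ 7.3·0.80799/8.5 ≈ 5.89833/8.5 ≈ 0.693921
Candidate 1: C₁ = arcsin(0.693921) ≈ 43.9413°  →  A = 180° − 53.9° − 43.9413° ≈ 82.1587° > 0, valid
Candidate 2: C₂ = 180° − C₁ ≈ 136.059°  →  A = 180° − 53.9° − 136.059° ≈ -9.9587° ≤ 0, not a valid triangle

C = 43.94° (one solution)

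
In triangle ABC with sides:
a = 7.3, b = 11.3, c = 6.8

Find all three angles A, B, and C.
Law of cosines for each angle (a² = 53.29, b² = 127.69, c² = 46.24):
cos(A) = (b² + c² − a²)/(2bc) = (127.69 + 46.24 − 53.29)/(2·11.3·6.8) = 120.64/153.68 ≈ 0.785008  ⇒  A ≈ 38.2786°
cos(B) = (a² + c² − b²)/(2ac) = (53.29 + 46.24 − 127.69)/(2·7.3·6.8) = -28.16/99.28 ≈ -0.283642  ⇒  B ≈ 106.478°
cos(C) = (a² + b² − c²)/(2ab) = (53.29 + 127.69 − 46.24)/(2·7.3·11.3) = 134.74/164.98 ≈ 0.816705  ⇒  C ≈ 35.2437°
Check: A + B + C ≈ 180°

A = 38.28°, B = 106.5°, C = 35.24°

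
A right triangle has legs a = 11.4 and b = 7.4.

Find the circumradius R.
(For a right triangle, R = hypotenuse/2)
Hypotenuse c = √(a² + b²) = √(129.96 + 54.76) = √184.72 ≈ 13.5912
R = c/2 ≈ 13.5912/2 ≈ 6.79559

R = 6.796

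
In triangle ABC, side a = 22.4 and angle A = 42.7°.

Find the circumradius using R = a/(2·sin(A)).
R = a/(2·sin(A)) = 22.4/(2·sin(42.7°))
sin(42.7°) ≈ 0.67816
R ≈ 22.4/(2·0.67816) = 22.4/1.35632 ≈ 16.5153

R = 16.52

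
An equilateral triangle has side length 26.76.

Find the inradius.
r = Area/s with s the semi-perimeter.
Area = (√3/4)·26.76² = (√3/4)·716.0976 ≈ 0.433013·716.0976 ≈ 310.079
s = 3·26.76/2 = 40.14
r ≈ 310.079/40.14 ≈ 7.72495
(Equivalently r = side/(2√3) = 26.76/3.4641 ≈ 7.72495.)

r = 7.725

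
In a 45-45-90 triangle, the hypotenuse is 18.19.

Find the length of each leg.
In a 45-45-90 triangle hypotenuse = leg·√2, so leg = hypotenuse/√2.
Leg = 18.19/√2 ≈ 18.19/1.41421 ≈ 12.8623

Each leg = 12.86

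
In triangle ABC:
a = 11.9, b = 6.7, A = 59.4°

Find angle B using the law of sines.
a/sin(A) = b/sin(B)  ⇒  sin(B) = b·sin(A)/a = 6.7·sin(59.4°)/11.9
sin(59.4°) ≈ 0.860742
sin(B) ≈ 6.7·0.860742/11.9 ≈ 5.76697/11.9 ≈ 0.484619
B = arcsin(0.484619) ≈ 28.9875°
(Since b ≤ a we need B ≤ A, so the obtuse alternative 180° − 28.9875° ≈ 151.012° is rejected.)

B = 28.99°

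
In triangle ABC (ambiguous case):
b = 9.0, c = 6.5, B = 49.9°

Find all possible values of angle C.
b/sin(B) = c/sin(C)  ⇒  sin(C) = c·sin(B)/b = 6.5·sin(49.9°)/9.0
sin(49.9°) ≈ 0.764921
sin(C) ≈ 6.5·0.764921/9.0 ≈ 4.97199/9.0 ≈ 0.552443
Candidate 1: C₁ = arcsin(0.552443) ≈ 33.5348°  →  A = 180° − 49.9° − 33.5348° ≈ 96.5652° > 0, valid
Candidate 2: C₂ = 180° − C₁ ≈ 146.465°  →  A = 180° − 49.9° − 146.465° ≈ -16.3652° ≤ 0, not a valid triangle

C = 33.53° (one solution)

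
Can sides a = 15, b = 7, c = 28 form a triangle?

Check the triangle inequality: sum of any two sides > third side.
a + b vs c: 15 + 7 = 22 ≤ 28  ✗
a + c vs b: 15 + 28 = 43 > 7  ✓
b + c vs a: 7 + 28 = 35 > 15  ✓

No: 15 + 7 = 22 is not > 28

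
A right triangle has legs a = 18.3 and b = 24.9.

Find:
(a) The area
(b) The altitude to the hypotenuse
(a) The legs are perpendicular, so Area = ½·a·b = ½·18.3·24.9 = ½·455.67 = 227.835
(b) Hypotenuse c = √(a² + b²) = √(334.89 + 620.01) = √954.9 ≈ 30.9015
    Area = ½·c·h_c  ⇒  h_c = 2·Area/c = 455.67/30.9015 ≈ 14.7459

Area = 227.835, h_c = 14.75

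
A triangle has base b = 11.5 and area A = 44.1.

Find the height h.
A = ½·b·h  ⇒  h = 2A/b = 2·44.1/11.5 = 88.2/11.5 ≈ 7.66957

h = 7.67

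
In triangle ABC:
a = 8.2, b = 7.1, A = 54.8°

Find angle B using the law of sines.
a/sin(A) = b/sin(B)  ⇒  sin(B) = b·sin(A)/a = 7.1·sin(54.8°)/8.2
sin(54.8°) ≈ 0.817145
sin(B) ≈ 7.1·0.817145/8.2 ≈ 5.80173/8.2 ≈ 0.707528
B = arcsin(0.707528) ≈ 45.0341°
(Since b ≤ a we need B ≤ A, so the obtuse alternative 180° − 45.0341° ≈ 134.966° is rejected.)

B = 45.03°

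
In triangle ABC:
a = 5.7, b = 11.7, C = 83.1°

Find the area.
Two sides and the included angle (SAS): A = ½·a·b·sin(C) = ½·5.7·11.7·sin(83.1°)
sin(83.1°) ≈ 0.992757
A ≈ ½·66.69·0.992757 = 33.345·0.992757 ≈ 33.1035

Area = 33.1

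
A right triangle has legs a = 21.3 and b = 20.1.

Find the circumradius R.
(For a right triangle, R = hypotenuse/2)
Hypotenuse c = √(a² + b²) = √(453.69 + 404.01) = √857.7 ≈ 29.2865
R = c/2 ≈ 29.2865/2 ≈ 14.6433

R = 14.64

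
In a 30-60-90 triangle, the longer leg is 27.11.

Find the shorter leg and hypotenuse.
In a 30-60-90 triangle the sides are in ratio 1 : √3 : 2, so short leg = long leg/√3 and hypotenuse = 2·(short leg).
Short leg = 27.11/√3 ≈ 27.11/1.73205 ≈ 15.652
Hypotenuse = 2·15.652 ≈ 31.3039

Short leg = 15.65, Hypotenuse = 31.3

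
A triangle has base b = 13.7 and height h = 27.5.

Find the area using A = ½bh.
A = ½·b·h = ½·13.7·27.5 = ½·376.75 = 188.375

Area = 188.375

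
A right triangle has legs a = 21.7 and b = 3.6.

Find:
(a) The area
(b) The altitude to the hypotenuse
(a) The legs are perpendicular, so Area = ½·a·b = ½·21.7·3.6 = ½·78.12 = 39.06
(b) Hypotenuse c = √(a² + b²) = √(470.89 + 12.96) = √483.85 ≈ 21.9966
    Area = ½·c·h_c  ⇒  h_c = 2·Area/c = 78.12/21.9966 ≈ 3.55146

Area = 39.06, h_c = 3.551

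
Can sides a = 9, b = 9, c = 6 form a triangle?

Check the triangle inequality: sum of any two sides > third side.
a + b vs c: 9 + 9 = 18 > 6  ✓
a + c vs b: 9 + 6 = 15 > 9  ✓
b + c vs a: 9 + 6 = 15 > 9  ✓

Yes, triangle inequality satisfied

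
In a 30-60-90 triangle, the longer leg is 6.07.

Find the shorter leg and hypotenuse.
In a 30-60-90 triangle the sides are in ratio 1 : √3 : 2, so short leg = long leg/√3 and hypotenuse = 2·(short leg).
Short leg = 6.07/√3 ≈ 6.07/1.73205 ≈ 3.50452
Hypotenuse = 2·3.50452 ≈ 7.00903

Short leg = 3.505, Hypotenuse = 7.009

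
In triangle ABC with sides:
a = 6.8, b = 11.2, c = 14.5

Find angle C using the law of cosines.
c² = a² + b² − 2ab·cos(C)  ⇒  cos(C) = (a² + b² − c²)/(2ab)
cos(C) = (6.8² + 11.2² − 14.5²)/(2·6.8·11.2) = (46.24 + 125.44 − 210.25)/152.32 = -38.57/152.32 ≈ -0.253217
C = arccos(-0.253217) ≈ 104.668°

C = 104.7°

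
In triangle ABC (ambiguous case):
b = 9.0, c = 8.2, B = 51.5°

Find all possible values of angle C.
b/sin(B) = c/sin(C)  ⇒  sin(C) = c·sin(B)/b = 8.2·sin(51.5°)/9.0
sin(51.5°) ≈ 0.782608
sin(C) ≈ 8.2·0.782608/9.0 ≈ 6.41739/9.0 ≈ 0.713043
Candidate 1: C₁ = arcsin(0.713043) ≈ 45.483°  →  A = 180° − 51.5° − 45.483° ≈ 83.017° > 0, valid
Candidate 2: C₂ = 180° − C₁ ≈ 134.517°  →  A = 180° − 51.5° − 134.517° ≈ -6.017° ≤ 0, not a valid triangle

C = 45.48° (one solution)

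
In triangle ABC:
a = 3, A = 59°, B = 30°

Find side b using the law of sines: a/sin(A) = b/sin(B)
a/sin(A) = b/sin(B)  ⇒  b = a·sin(B)/sin(A) = 3·sin(30°)/sin(59°)
sin(30°) ≈ 0.5, sin(59°) ≈ 0.857167
b ≈ 3·0.5/0.857167 ≈ 1.5/0.857167 ≈ 1.74995

b = 1.75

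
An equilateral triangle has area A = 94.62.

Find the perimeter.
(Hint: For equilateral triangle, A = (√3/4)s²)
A = (√3/4)s²  ⇒  s² = 4A/√3 = 4·94.62/√3 = 378.48/1.73205 ≈ 218.516
s ≈ √218.516 ≈ 14.7823
Perimeter = 3s ≈ 3·14.7823 ≈ 44.3468

Perimeter = 44.35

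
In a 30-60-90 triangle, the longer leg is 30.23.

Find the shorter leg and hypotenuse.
In a 30-60-90 triangle the sides are in ratio 1 : √3 : 2, so short leg = long leg/√3 and hypotenuse = 2·(short leg).
Short leg = 30.23/√3 ≈ 30.23/1.73205 ≈ 17.4533
Hypotenuse = 2·17.4533 ≈ 34.9066

Short leg = 17.45, Hypotenuse = 34.91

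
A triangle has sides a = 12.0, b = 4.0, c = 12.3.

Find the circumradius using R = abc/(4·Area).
First find the area with Heron's formula.
s = (12.0 + 4.0 + 12.3)/2 = 14.15
Area = √(s(s−a)(s−b)(s−c)) = √(14.15·2.15·10.15·1.85) ≈ √571.258 ≈ 23.901
abc = 12.0·4.0·12.3 = 590.4
R = abc/(4·Area) ≈ 590.4/(4·23.901) = 590.4/95.6041 ≈ 6.17547

R = 6.175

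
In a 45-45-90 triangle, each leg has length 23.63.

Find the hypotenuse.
In a 45-45-90 triangle the sides are in ratio 1 : 1 : √2, so hypotenuse = leg·√2.
Hypotenuse = 23.63·√2 ≈ 23.63·1.41421 ≈ 33.4179

Hypotenuse = 23.63√2 = 33.42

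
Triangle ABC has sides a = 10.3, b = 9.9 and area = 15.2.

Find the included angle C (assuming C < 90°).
Area = ½·a·b·sin(C)  ⇒  sin(C) = 2·Area/(a·b) = 2·15.2/(10.3·9.9) = 30.4/101.97 ≈ 0.298127
C = arcsin(0.298127) ≈ 17.3451° (taking the acute solution since C < 90°)

C = 17.35°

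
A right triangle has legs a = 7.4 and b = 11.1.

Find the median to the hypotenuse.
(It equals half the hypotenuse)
Hypotenuse c = √(a² + b²) = √(54.76 + 123.21) = √177.97 ≈ 13.3405
Median to hypotenuse = c/2 ≈ 13.3405/2 ≈ 6.67027

Median = 6.67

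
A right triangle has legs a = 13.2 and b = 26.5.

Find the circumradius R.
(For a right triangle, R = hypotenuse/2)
Hypotenuse c = √(a² + b²) = √(174.24 + 702.25) = √876.49 ≈ 29.6056
R = c/2 ≈ 29.6056/2 ≈ 14.8028

R = 14.8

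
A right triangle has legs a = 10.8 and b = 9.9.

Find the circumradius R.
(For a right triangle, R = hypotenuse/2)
Hypotenuse c = √(a² + b²) = √(116.64 + 98.01) = √214.65 ≈ 14.6509
R = c/2 ≈ 14.6509/2 ≈ 7.32547

R = 7.325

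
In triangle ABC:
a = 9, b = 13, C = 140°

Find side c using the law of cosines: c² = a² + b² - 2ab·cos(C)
c² = 9² + 13² − 2·9·13·cos(140°)
cos(140°) ≈ -0.766044
c² ≈ 81 + 169 − 234·(-0.766044) ≈ 250 + 179.254 ≈ 429.254
c ≈ √429.254 ≈ 20.7185

c = 20.72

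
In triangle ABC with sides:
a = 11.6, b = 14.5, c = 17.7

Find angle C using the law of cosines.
c² = a² + b² − 2ab·cos(C)  ⇒  cos(C) = (a² + b² − c²)/(2ab)
cos(C) = (11.6² + 14.5² − 17.7²)/(2·11.6·14.5) = (134.56 + 210.25 − 313.29)/336.4 = 31.52/336.4 ≈ 0.093698
C = arccos(0.093698) ≈ 84.6236°

C = 84.62°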